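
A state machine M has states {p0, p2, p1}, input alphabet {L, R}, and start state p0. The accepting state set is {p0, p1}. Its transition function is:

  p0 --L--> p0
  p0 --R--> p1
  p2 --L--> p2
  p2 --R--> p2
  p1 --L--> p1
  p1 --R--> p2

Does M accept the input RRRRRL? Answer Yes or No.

start at p0
read 'R': p0 → p1
read 'R': p1 → p2
read 'R': p2 → p2
read 'R': p2 → p2
read 'R': p2 → p2
read 'L': p2 → p2
End state p2 is not accepting.

No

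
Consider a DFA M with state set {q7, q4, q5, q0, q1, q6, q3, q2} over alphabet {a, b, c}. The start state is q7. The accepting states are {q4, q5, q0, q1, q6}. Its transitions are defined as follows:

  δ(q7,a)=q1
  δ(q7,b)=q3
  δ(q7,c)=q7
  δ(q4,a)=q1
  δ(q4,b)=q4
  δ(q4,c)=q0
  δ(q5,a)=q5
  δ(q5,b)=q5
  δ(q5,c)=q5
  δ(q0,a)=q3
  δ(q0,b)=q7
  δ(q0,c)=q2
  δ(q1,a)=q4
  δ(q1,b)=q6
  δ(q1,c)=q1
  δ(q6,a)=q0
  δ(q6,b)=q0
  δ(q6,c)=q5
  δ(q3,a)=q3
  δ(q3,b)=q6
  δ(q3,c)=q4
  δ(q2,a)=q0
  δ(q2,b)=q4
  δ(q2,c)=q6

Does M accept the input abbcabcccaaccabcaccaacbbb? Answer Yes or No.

No

start at q7
read 'a': q7 → q1
read 'b': q1 → q6
read 'b': q6 → q0
read 'c': q0 → q2
read 'a': q2 → q0
read 'b': q0 → q7
read 'c': q7 → q7
read 'c': q7 → q7
read 'c': q7 → q7
read 'a': q7 → q1
read 'a': q1 → q4
read 'c': q4 → q0
read 'c': q0 → q2
read 'a': q2 → q0
read 'b': q0 → q7
read 'c': q7 → q7
read 'a': q7 → q1
read 'c': q1 → q1
read 'c': q1 → q1
read 'a': q1 → q4
read 'a': q4 → q1
read 'c': q1 → q1
read 'b': q1 → q6
read 'b': q6 → q0
read 'b': q0 → q7
End state q7 is not accepting.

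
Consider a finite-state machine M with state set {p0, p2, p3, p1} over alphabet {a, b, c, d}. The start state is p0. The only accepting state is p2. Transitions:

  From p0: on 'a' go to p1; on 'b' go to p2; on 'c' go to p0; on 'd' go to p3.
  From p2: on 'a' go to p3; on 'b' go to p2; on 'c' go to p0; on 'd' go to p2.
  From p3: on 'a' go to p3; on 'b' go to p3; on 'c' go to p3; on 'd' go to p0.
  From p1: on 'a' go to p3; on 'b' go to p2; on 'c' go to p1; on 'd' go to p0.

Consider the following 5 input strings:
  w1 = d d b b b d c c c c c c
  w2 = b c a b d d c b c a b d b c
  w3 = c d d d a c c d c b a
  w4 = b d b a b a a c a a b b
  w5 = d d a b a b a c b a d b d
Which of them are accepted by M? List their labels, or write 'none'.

w5

w1: Trace: p0 -d-> p3 -d-> p0 -b-> p2 -b-> p2 -b-> p2 -d-> p2 -c-> p0 -c-> p0 -c-> p0 -c-> p0 -c-> p0 -c-> p0  → end p0, rejected
w2: Trace: p0 -b-> p2 -c-> p0 -a-> p1 -b-> p2 -d-> p2 -d-> p2 -c-> p0 -b-> p2 -c-> p0 -a-> p1 -b-> p2 -d-> p2 -b-> p2 -c-> p0  → end p0, rejected
w3: Trace: p0 -c-> p0 -d-> p3 -d-> p0 -d-> p3 -a-> p3 -c-> p3 -c-> p3 -d-> p0 -c-> p0 -b-> p2 -a-> p3  → end p3, rejected
w4: Trace: p0 -b-> p2 -d-> p2 -b-> p2 -a-> p3 -b-> p3 -a-> p3 -a-> p3 -c-> p3 -a-> p3 -a-> p3 -b-> p3 -b-> p3  → end p3, rejected
w5: Trace: p0 -d-> p3 -d-> p0 -a-> p1 -b-> p2 -a-> p3 -b-> p3 -a-> p3 -c-> p3 -b-> p3 -a-> p3 -d-> p0 -b-> p2 -d-> p2  → end p2, accepted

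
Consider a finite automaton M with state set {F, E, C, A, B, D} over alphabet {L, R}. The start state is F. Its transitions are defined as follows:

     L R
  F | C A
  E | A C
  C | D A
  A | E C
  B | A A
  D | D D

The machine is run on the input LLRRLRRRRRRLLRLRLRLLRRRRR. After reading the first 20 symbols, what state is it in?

D

start at F
read 'L': F → C
read 'L': C → D
read 'R': D → D
read 'R': D → D
read 'L': D → D
read 'R': D → D
read 'R': D → D
read 'R': D → D
read 'R': D → D
read 'R': D → D
read 'R': D → D
read 'L': D → D
read 'L': D → D
read 'R': D → D
read 'L': D → D
read 'R': D → D
read 'L': D → D
read 'R': D → D
read 'L': D → D
read 'L': D → D
After 20 symbols: D.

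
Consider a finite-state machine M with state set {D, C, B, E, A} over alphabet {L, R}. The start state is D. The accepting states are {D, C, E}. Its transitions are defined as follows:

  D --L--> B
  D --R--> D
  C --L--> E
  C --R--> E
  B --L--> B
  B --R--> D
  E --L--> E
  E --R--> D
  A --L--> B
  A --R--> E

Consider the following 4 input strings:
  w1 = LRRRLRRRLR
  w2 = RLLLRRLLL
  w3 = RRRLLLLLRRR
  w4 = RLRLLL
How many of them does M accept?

2

w1: Trace: D -L-> B -R-> D -R-> D -R-> D -L-> B -R-> D -R-> D -R-> D -L-> B -R-> D  → end D, accepted
w2: Trace: D -R-> D -L-> B -L-> B -L-> B -R-> D -R-> D -L-> B -L-> B -L-> B  → end B, rejected
w3: Trace: D -R-> D -R-> D -R-> D -L-> B -L-> B -L-> B -L-> B -L-> B -R-> D -R-> D -R-> D  → end D, accepted
w4: Trace: D -R-> D -L-> B -R-> D -L-> B -L-> B -L-> B  → end B, rejected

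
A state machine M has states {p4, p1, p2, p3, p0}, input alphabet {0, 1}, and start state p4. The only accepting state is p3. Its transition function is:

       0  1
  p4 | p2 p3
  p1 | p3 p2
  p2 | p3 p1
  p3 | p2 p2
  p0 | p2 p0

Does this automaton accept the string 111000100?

start at p4
read '1': p4 → p3
read '1': p3 → p2
read '1': p2 → p1
read '0': p1 → p3
read '0': p3 → p2
read '0': p2 → p3
read '1': p3 → p2
read '0': p2 → p3
read '0': p3 → p2
End state p2 is not accepting.

No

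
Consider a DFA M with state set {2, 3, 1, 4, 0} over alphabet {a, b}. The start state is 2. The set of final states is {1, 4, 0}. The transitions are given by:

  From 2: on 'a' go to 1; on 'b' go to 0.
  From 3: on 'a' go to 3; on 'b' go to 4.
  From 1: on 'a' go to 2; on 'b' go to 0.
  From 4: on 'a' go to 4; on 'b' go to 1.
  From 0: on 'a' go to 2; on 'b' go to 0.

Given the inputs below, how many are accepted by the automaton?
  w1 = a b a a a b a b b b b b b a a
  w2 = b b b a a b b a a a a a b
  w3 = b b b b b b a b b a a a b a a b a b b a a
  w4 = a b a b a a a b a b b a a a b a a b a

3

w1: 2 → 1 → 0 → 2 → 1 → 2 → 0 → 2 → 0 → 0 → 0 → 0 → 0 → 0 → 2 → 1  → end 1, accepted
w2: 2 → 0 → 0 → 0 → 2 → 1 → 0 → 0 → 2 → 1 → 2 → 1 → 2 → 0  → end 0, accepted
w3: 2 → 0 → 0 → 0 → 0 → 0 → 0 → 2 → 0 → 0 → 2 → 1 → 2 → 0 → 2 → 1 → 0 → 2 → 0 → 0 → 2 → 1  → end 1, accepted
w4: 2 → 1 → 0 → 2 → 0 → 2 → 1 → 2 → 0 → 2 → 0 → 0 → 2 → 1 → 2 → 0 → 2 → 1 → 0 → 2  → end 2, rejected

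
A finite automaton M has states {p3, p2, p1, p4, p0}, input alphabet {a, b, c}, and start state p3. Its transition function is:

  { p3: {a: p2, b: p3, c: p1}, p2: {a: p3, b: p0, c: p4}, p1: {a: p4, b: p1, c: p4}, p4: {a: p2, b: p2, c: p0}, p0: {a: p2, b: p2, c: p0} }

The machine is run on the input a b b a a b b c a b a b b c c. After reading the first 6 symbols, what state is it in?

p0

Trace: p3 -a-> p2 -b-> p0 -b-> p2 -a-> p3 -a-> p2 -b-> p0
After 6 symbols: p0.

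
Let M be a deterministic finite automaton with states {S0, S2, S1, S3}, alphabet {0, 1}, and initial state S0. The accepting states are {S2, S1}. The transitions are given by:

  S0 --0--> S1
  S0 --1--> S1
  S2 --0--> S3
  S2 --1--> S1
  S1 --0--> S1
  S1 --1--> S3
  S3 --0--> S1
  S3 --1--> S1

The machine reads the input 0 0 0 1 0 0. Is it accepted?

Yes

Trace: S0 -0-> S1 -0-> S1 -0-> S1 -1-> S3 -0-> S1 -0-> S1
End state S1 is accepting.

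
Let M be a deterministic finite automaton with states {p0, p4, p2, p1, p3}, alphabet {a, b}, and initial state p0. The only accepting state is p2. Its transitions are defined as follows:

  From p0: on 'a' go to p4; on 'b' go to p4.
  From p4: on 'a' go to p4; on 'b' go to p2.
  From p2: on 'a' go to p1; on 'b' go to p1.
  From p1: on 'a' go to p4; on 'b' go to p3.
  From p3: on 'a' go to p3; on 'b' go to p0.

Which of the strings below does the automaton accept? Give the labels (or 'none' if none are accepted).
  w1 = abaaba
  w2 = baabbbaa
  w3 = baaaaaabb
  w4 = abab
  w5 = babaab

w5

w1: p0 → p4 → p2 → p1 → p4 → p2 → p1  → end p1, rejected
w2: p0 → p4 → p4 → p4 → p2 → p1 → p3 → p3 → p3  → end p3, rejected
w3: p0 → p4 → p4 → p4 → p4 → p4 → p4 → p4 → p2 → p1  → end p1, rejected
w4: p0 → p4 → p2 → p1 → p3  → end p3, rejected
w5: p0 → p4 → p4 → p2 → p1 → p4 → p2  → end p2, accepted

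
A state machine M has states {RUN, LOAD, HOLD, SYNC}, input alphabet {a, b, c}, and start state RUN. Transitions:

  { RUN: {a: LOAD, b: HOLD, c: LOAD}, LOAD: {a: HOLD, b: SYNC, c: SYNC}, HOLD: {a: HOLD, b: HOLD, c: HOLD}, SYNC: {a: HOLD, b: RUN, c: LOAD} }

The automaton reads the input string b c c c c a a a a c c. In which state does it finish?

RUN → HOLD → HOLD → HOLD → HOLD → HOLD → HOLD → HOLD → HOLD → HOLD → HOLD → HOLD

HOLD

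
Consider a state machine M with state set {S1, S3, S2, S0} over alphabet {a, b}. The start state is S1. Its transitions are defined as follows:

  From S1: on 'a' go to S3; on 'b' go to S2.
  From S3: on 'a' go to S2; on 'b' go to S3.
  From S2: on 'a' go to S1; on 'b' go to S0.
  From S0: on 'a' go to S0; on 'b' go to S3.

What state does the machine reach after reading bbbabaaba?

S2

start at S1
read 'b': S1 → S2
read 'b': S2 → S0
read 'b': S0 → S3
read 'a': S3 → S2
read 'b': S2 → S0
read 'a': S0 → S0
read 'a': S0 → S0
read 'b': S0 → S3
read 'a': S3 → S2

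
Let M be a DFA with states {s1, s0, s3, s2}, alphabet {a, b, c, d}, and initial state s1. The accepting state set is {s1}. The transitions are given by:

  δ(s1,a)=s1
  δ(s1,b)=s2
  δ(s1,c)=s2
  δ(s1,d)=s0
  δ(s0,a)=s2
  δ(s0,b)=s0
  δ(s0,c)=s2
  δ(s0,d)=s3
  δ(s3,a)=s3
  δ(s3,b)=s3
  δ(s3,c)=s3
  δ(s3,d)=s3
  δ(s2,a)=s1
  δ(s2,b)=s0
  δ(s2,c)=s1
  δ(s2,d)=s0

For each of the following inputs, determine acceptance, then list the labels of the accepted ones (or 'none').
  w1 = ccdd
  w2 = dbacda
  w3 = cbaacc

w1: Trace: s1 -c-> s2 -c-> s1 -d-> s0 -d-> s3  → end s3, rejected
w2: Trace: s1 -d-> s0 -b-> s0 -a-> s2 -c-> s1 -d-> s0 -a-> s2  → end s2, rejected
w3: Trace: s1 -c-> s2 -b-> s0 -a-> s2 -a-> s1 -c-> s2 -c-> s1  → end s1, accepted

w3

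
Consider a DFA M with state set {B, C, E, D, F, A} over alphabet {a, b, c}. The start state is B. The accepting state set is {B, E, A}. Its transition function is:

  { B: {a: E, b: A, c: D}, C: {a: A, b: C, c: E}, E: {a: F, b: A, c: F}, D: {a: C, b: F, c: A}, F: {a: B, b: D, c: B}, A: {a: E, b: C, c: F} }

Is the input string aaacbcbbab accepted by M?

Trace: B -a-> E -a-> F -a-> B -c-> D -b-> F -c-> B -b-> A -b-> C -a-> A -b-> C
End state C is not accepting.

No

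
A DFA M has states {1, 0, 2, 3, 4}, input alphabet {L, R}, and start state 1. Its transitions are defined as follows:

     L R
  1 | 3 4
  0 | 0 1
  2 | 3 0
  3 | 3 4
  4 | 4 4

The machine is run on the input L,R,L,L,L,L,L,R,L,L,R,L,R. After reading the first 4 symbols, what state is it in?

1 → 3 → 4 → 4 → 4
After 4 symbols: 4.

4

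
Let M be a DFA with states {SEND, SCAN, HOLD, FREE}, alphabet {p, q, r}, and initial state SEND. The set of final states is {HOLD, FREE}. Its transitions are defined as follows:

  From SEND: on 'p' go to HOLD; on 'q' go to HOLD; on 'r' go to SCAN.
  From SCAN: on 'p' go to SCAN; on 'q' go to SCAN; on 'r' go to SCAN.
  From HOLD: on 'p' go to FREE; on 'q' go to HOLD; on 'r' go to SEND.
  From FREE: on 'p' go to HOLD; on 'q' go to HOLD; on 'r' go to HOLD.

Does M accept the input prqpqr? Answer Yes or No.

No

start at SEND
read 'p': SEND → HOLD
read 'r': HOLD → SEND
read 'q': SEND → HOLD
read 'p': HOLD → FREE
read 'q': FREE → HOLD
read 'r': HOLD → SEND
End state SEND is not accepting.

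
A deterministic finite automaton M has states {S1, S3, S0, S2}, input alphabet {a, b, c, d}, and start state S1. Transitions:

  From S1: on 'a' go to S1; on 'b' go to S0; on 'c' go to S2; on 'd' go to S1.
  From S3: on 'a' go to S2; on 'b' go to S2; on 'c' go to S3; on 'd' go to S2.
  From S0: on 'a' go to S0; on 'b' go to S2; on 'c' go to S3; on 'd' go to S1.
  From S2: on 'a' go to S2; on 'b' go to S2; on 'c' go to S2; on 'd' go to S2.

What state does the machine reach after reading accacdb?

S2

S1 → S1 → S2 → S2 → S2 → S2 → S2 → S2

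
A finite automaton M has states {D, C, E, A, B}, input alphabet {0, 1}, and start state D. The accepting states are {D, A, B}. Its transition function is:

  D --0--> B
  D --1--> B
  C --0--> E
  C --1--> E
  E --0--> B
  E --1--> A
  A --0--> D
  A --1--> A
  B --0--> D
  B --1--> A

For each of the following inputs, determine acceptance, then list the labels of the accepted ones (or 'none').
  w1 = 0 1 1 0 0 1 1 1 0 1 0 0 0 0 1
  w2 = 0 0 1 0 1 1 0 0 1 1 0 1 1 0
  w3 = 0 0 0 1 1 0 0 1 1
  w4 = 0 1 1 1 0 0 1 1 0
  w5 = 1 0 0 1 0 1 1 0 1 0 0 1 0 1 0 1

w1:
  start at D
  read '0': D → B
  read '1': B → A
  read '1': A → A
  read '0': A → D
  read '0': D → B
  read '1': B → A
  read '1': A → A
  read '1': A → A
  read '0': A → D
  read '1': D → B
  read '0': B → D
  read '0': D → B
  read '0': B → D
  read '0': D → B
  read '1': B → A
  end A, accepted
w2:
  start at D
  read '0': D → B
  read '0': B → D
  read '1': D → B
  read '0': B → D
  read '1': D → B
  read '1': B → A
  read '0': A → D
  read '0': D → B
  read '1': B → A
  read '1': A → A
  read '0': A → D
  read '1': D → B
  read '1': B → A
  read '0': A → D
  end D, accepted
w3:
  start at D
  read '0': D → B
  read '0': B → D
  read '0': D → B
  read '1': B → A
  read '1': A → A
  read '0': A → D
  read '0': D → B
  read '1': B → A
  read '1': A → A
  end A, accepted
w4:
  start at D
  read '0': D → B
  read '1': B → A
  read '1': A → A
  read '1': A → A
  read '0': A → D
  read '0': D → B
  read '1': B → A
  read '1': A → A
  read '0': A → D
  end D, accepted
w5:
  start at D
  read '1': D → B
  read '0': B → D
  read '0': D → B
  read '1': B → A
  read '0': A → D
  read '1': D → B
  read '1': B → A
  read '0': A → D
  read '1': D → B
  read '0': B → D
  read '0': D → B
  read '1': B → A
  read '0': A → D
  read '1': D → B
  read '0': B → D
  read '1': D → B
  end B, accepted

w1, w2, w3, w4, w5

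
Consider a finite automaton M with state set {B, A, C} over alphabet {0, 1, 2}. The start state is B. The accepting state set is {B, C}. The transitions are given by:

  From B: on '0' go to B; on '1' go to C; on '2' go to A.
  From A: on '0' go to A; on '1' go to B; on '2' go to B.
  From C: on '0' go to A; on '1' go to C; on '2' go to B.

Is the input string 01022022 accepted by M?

B → B → C → A → B → A → A → B → A
End state A is not accepting.

No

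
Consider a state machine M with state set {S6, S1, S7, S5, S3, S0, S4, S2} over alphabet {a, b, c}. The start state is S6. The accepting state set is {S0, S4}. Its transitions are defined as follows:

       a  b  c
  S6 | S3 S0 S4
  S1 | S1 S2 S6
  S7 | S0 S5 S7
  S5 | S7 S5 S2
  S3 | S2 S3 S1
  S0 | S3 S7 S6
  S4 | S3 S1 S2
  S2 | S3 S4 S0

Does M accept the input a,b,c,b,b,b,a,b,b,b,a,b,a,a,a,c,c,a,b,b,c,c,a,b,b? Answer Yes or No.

Trace: S6 -a-> S3 -b-> S3 -c-> S1 -b-> S2 -b-> S4 -b-> S1 -a-> S1 -b-> S2 -b-> S4 -b-> S1 -a-> S1 -b-> S2 -a-> S3 -a-> S2 -a-> S3 -c-> S1 -c-> S6 -a-> S3 -b-> S3 -b-> S3 -c-> S1 -c-> S6 -a-> S3 -b-> S3 -b-> S3
End state S3 is not accepting.

No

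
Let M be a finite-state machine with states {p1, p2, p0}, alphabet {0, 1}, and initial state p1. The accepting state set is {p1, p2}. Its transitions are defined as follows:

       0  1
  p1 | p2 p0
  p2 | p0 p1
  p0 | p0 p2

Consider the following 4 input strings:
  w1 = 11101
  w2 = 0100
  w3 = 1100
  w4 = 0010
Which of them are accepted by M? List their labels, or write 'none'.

w1

w1:
  start at p1
  read '1': p1 → p0
  read '1': p0 → p2
  read '1': p2 → p1
  read '0': p1 → p2
  read '1': p2 → p1
  end p1, accepted
w2:
  start at p1
  read '0': p1 → p2
  read '1': p2 → p1
  read '0': p1 → p2
  read '0': p2 → p0
  end p0, rejected
w3:
  start at p1
  read '1': p1 → p0
  read '1': p0 → p2
  read '0': p2 → p0
  read '0': p0 → p0
  end p0, rejected
w4:
  start at p1
  read '0': p1 → p2
  read '0': p2 → p0
  read '1': p0 → p2
  read '0': p2 → p0
  end p0, rejected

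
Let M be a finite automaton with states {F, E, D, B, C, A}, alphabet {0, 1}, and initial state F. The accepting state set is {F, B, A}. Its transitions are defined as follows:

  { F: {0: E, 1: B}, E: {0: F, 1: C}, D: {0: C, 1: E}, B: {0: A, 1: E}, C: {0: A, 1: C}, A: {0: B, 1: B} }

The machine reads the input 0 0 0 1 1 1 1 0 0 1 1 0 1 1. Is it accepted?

No

F → E → F → E → C → C → C → C → A → B → E → C → A → B → E
End state E is not accepting.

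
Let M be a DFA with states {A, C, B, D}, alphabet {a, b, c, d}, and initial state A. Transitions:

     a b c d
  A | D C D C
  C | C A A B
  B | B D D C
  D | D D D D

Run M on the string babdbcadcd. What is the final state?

D

Trace: A -b-> C -a-> C -b-> A -d-> C -b-> A -c-> D -a-> D -d-> D -c-> D -d-> D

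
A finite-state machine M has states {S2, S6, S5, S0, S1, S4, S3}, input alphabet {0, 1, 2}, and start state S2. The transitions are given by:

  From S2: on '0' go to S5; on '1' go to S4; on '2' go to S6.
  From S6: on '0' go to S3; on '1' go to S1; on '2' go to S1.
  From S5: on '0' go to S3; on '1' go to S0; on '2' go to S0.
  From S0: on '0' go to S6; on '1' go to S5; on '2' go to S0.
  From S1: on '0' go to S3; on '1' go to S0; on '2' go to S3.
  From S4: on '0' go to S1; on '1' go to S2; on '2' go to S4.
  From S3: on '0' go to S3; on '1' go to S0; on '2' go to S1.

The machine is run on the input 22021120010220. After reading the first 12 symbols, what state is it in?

S1

start at S2
read '2': S2 → S6
read '2': S6 → S1
read '0': S1 → S3
read '2': S3 → S1
read '1': S1 → S0
read '1': S0 → S5
read '2': S5 → S0
read '0': S0 → S6
read '0': S6 → S3
read '1': S3 → S0
read '0': S0 → S6
read '2': S6 → S1
After 12 symbols: S1.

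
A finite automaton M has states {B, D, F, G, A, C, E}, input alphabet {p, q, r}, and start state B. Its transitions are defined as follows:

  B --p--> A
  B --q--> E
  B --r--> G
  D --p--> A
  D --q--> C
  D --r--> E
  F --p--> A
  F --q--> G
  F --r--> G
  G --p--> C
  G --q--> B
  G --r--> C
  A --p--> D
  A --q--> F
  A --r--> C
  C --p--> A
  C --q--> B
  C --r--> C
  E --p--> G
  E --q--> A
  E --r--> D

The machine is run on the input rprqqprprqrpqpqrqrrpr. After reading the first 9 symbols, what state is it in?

B → G → C → C → B → E → G → C → A → C
After 9 symbols: C.

C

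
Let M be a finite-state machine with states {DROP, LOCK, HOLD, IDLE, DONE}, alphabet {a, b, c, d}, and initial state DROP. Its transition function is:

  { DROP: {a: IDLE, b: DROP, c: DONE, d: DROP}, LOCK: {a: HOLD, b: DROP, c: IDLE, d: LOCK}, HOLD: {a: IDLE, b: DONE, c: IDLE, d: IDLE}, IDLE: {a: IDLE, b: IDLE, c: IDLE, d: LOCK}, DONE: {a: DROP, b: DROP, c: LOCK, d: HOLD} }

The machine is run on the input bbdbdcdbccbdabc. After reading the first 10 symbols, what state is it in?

IDLE

Trace: DROP -b-> DROP -b-> DROP -d-> DROP -b-> DROP -d-> DROP -c-> DONE -d-> HOLD -b-> DONE -c-> LOCK -c-> IDLE
After 10 symbols: IDLE.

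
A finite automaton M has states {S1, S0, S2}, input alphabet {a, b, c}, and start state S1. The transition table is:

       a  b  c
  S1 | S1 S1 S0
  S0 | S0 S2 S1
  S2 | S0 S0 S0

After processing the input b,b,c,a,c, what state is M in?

S1

S1 → S1 → S1 → S0 → S0 → S1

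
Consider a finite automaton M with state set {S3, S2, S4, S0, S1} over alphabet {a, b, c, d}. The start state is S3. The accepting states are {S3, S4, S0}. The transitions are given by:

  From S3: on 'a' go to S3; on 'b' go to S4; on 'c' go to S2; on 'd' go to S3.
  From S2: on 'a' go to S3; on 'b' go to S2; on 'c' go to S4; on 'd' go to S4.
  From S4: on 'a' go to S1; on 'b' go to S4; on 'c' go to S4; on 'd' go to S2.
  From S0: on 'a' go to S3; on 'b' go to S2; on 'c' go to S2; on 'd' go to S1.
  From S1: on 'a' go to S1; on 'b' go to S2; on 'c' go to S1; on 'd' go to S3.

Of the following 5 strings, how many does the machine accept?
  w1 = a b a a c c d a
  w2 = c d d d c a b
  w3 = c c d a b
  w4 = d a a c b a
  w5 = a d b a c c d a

4

w1:
  start at S3
  read 'a': S3 → S3
  read 'b': S3 → S4
  read 'a': S4 → S1
  read 'a': S1 → S1
  read 'c': S1 → S1
  read 'c': S1 → S1
  read 'd': S1 → S3
  read 'a': S3 → S3
  end S3, accepted
w2:
  start at S3
  read 'c': S3 → S2
  read 'd': S2 → S4
  read 'd': S4 → S2
  read 'd': S2 → S4
  read 'c': S4 → S4
  read 'a': S4 → S1
  read 'b': S1 → S2
  end S2, rejected
w3:
  start at S3
  read 'c': S3 → S2
  read 'c': S2 → S4
  read 'd': S4 → S2
  read 'a': S2 → S3
  read 'b': S3 → S4
  end S4, accepted
w4:
  start at S3
  read 'd': S3 → S3
  read 'a': S3 → S3
  read 'a': S3 → S3
  read 'c': S3 → S2
  read 'b': S2 → S2
  read 'a': S2 → S3
  end S3, accepted
w5:
  start at S3
  read 'a': S3 → S3
  read 'd': S3 → S3
  read 'b': S3 → S4
  read 'a': S4 → S1
  read 'c': S1 → S1
  read 'c': S1 → S1
  read 'd': S1 → S3
  read 'a': S3 → S3
  end S3, accepted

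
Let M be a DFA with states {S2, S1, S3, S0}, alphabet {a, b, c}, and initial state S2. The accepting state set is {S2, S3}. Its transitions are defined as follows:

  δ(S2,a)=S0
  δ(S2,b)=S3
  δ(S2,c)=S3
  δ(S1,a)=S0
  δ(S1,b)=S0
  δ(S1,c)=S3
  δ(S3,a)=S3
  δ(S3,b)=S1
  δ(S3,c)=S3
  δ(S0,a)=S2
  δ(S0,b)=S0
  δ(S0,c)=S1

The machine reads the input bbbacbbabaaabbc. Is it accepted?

Trace: S2 -b-> S3 -b-> S1 -b-> S0 -a-> S2 -c-> S3 -b-> S1 -b-> S0 -a-> S2 -b-> S3 -a-> S3 -a-> S3 -a-> S3 -b-> S1 -b-> S0 -c-> S1
End state S1 is not accepting.

No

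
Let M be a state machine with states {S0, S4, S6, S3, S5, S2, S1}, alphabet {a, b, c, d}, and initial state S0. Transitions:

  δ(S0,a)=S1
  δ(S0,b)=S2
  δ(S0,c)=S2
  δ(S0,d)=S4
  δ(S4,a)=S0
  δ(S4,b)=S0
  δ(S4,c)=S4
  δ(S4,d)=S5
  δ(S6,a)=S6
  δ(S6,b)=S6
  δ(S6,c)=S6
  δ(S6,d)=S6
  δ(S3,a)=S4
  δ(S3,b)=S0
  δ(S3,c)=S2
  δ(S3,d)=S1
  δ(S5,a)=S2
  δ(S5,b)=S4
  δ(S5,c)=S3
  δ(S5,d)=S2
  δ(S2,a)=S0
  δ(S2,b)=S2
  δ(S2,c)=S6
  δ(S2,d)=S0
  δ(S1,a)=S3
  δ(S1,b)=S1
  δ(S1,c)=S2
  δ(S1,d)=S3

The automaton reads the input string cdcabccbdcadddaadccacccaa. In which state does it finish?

S0 → S2 → S0 → S2 → S0 → S2 → S6 → S6 → S6 → S6 → S6 → S6 → S6 → S6 → S6 → S6 → S6 → S6 → S6 → S6 → S6 → S6 → S6 → S6 → S6 → S6

S6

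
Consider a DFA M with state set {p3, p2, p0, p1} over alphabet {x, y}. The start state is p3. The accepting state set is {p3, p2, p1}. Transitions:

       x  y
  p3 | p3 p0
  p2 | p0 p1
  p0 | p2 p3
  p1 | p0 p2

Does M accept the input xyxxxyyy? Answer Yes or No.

Yes

start at p3
read 'x': p3 → p3
read 'y': p3 → p0
read 'x': p0 → p2
read 'x': p2 → p0
read 'x': p0 → p2
read 'y': p2 → p1
read 'y': p1 → p2
read 'y': p2 → p1
End state p1 is accepting.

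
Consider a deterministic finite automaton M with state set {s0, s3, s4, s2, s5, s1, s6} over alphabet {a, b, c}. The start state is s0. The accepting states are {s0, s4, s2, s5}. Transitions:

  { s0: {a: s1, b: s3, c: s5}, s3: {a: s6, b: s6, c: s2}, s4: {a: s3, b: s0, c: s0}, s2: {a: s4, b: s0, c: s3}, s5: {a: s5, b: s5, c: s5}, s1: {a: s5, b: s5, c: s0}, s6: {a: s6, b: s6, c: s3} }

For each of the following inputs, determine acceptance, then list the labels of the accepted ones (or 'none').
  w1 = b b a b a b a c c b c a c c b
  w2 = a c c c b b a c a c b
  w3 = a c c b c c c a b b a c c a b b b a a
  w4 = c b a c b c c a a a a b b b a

w1, w2, w3, w4

w1:
  start at s0
  read 'b': s0 → s3
  read 'b': s3 → s6
  read 'a': s6 → s6
  read 'b': s6 → s6
  read 'a': s6 → s6
  read 'b': s6 → s6
  read 'a': s6 → s6
  read 'c': s6 → s3
  read 'c': s3 → s2
  read 'b': s2 → s0
  read 'c': s0 → s5
  read 'a': s5 → s5
  read 'c': s5 → s5
  read 'c': s5 → s5
  read 'b': s5 → s5
  end s5, accepted
w2:
  start at s0
  read 'a': s0 → s1
  read 'c': s1 → s0
  read 'c': s0 → s5
  read 'c': s5 → s5
  read 'b': s5 → s5
  read 'b': s5 → s5
  read 'a': s5 → s5
  read 'c': s5 → s5
  read 'a': s5 → s5
  read 'c': s5 → s5
  read 'b': s5 → s5
  end s5, accepted
w3:
  start at s0
  read 'a': s0 → s1
  read 'c': s1 → s0
  read 'c': s0 → s5
  read 'b': s5 → s5
  read 'c': s5 → s5
  read 'c': s5 → s5
  read 'c': s5 → s5
  read 'a': s5 → s5
  read 'b': s5 → s5
  read 'b': s5 → s5
  read 'a': s5 → s5
  read 'c': s5 → s5
  read 'c': s5 → s5
  read 'a': s5 → s5
  read 'b': s5 → s5
  read 'b': s5 → s5
  read 'b': s5 → s5
  read 'a': s5 → s5
  read 'a': s5 → s5
  end s5, accepted
w4:
  start at s0
  read 'c': s0 → s5
  read 'b': s5 → s5
  read 'a': s5 → s5
  read 'c': s5 → s5
  read 'b': s5 → s5
  read 'c': s5 → s5
  read 'c': s5 → s5
  read 'a': s5 → s5
  read 'a': s5 → s5
  read 'a': s5 → s5
  read 'a': s5 → s5
  read 'b': s5 → s5
  read 'b': s5 → s5
  read 'b': s5 → s5
  read 'a': s5 → s5
  end s5, accepted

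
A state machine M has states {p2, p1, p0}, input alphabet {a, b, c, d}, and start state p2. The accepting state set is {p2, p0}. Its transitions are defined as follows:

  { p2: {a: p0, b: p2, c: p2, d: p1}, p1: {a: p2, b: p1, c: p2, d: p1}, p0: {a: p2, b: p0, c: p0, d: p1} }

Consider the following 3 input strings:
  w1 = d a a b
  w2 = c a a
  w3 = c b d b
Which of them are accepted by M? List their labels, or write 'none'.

w1:
  start at p2
  read 'd': p2 → p1
  read 'a': p1 → p2
  read 'a': p2 → p0
  read 'b': p0 → p0
  end p0, accepted
w2:
  start at p2
  read 'c': p2 → p2
  read 'a': p2 → p0
  read 'a': p0 → p2
  end p2, accepted
w3:
  start at p2
  read 'c': p2 → p2
  read 'b': p2 → p2
  read 'd': p2 → p1
  read 'b': p1 → p1
  end p1, rejected

w1, w2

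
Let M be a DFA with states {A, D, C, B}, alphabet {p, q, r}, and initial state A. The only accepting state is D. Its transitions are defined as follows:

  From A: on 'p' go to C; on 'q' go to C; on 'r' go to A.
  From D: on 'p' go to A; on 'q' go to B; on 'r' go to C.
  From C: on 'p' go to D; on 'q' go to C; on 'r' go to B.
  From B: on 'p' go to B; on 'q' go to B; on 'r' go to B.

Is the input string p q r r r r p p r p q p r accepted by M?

No

start at A
read 'p': A → C
read 'q': C → C
read 'r': C → B
read 'r': B → B
read 'r': B → B
read 'r': B → B
read 'p': B → B
read 'p': B → B
read 'r': B → B
read 'p': B → B
read 'q': B → B
read 'p': B → B
read 'r': B → B
End state B is not accepting.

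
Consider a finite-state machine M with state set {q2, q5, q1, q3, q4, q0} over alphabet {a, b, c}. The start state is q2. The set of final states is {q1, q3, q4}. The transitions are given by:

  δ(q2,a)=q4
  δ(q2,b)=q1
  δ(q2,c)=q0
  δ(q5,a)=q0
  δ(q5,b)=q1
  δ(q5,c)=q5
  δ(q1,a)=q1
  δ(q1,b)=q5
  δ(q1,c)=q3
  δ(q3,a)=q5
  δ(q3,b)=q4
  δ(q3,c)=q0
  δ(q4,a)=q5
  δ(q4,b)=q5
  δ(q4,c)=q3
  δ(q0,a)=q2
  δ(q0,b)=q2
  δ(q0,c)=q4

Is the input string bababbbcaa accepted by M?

start at q2
read 'b': q2 → q1
read 'a': q1 → q1
read 'b': q1 → q5
read 'a': q5 → q0
read 'b': q0 → q2
read 'b': q2 → q1
read 'b': q1 → q5
read 'c': q5 → q5
read 'a': q5 → q0
read 'a': q0 → q2
End state q2 is not accepting.

No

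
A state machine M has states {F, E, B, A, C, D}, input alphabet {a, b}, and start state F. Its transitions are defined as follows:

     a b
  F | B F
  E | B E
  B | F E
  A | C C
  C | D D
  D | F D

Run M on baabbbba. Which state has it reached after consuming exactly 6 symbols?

start at F
read 'b': F → F
read 'a': F → B
read 'a': B → F
read 'b': F → F
read 'b': F → F
read 'b': F → F
After 6 symbols: F.

F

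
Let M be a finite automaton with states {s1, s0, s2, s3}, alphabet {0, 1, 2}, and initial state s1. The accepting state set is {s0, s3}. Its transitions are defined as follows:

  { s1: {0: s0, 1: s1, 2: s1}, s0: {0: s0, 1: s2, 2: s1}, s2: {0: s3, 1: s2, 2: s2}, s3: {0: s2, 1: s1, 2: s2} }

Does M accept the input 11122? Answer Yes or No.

No

start at s1
read '1': s1 → s1
read '1': s1 → s1
read '1': s1 → s1
read '2': s1 → s1
read '2': s1 → s1
End state s1 is not accepting.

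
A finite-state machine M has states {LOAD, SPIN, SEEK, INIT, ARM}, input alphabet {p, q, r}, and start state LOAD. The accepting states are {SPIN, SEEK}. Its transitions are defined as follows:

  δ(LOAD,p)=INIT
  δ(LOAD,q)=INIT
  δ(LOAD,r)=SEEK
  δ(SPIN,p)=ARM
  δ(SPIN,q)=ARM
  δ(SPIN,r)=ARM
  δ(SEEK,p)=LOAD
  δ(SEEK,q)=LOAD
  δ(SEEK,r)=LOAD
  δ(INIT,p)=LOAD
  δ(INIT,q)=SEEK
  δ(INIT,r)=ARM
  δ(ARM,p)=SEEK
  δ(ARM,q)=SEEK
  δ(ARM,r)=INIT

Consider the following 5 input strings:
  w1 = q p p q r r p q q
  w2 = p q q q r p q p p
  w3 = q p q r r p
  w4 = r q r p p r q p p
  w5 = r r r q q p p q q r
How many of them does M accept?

w1: Trace: LOAD -q-> INIT -p-> LOAD -p-> INIT -q-> SEEK -r-> LOAD -r-> SEEK -p-> LOAD -q-> INIT -q-> SEEK  → end SEEK, accepted
w2: Trace: LOAD -p-> INIT -q-> SEEK -q-> LOAD -q-> INIT -r-> ARM -p-> SEEK -q-> LOAD -p-> INIT -p-> LOAD  → end LOAD, rejected
w3: Trace: LOAD -q-> INIT -p-> LOAD -q-> INIT -r-> ARM -r-> INIT -p-> LOAD  → end LOAD, rejected
w4: Trace: LOAD -r-> SEEK -q-> LOAD -r-> SEEK -p-> LOAD -p-> INIT -r-> ARM -q-> SEEK -p-> LOAD -p-> INIT  → end INIT, rejected
w5: Trace: LOAD -r-> SEEK -r-> LOAD -r-> SEEK -q-> LOAD -q-> INIT -p-> LOAD -p-> INIT -q-> SEEK -q-> LOAD -r-> SEEK  → end SEEK, accepted

2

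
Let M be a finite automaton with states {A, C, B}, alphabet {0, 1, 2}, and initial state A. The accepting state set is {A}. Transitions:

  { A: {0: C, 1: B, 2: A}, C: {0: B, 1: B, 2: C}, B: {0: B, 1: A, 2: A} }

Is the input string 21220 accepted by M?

start at A
read '2': A → A
read '1': A → B
read '2': B → A
read '2': A → A
read '0': A → C
End state C is not accepting.

No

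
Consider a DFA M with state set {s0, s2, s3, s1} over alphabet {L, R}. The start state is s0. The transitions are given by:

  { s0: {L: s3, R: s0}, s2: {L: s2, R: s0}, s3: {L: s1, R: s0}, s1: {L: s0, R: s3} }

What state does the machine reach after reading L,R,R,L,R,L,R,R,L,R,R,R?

s0

Trace: s0 -L-> s3 -R-> s0 -R-> s0 -L-> s3 -R-> s0 -L-> s3 -R-> s0 -R-> s0 -L-> s3 -R-> s0 -R-> s0 -R-> s0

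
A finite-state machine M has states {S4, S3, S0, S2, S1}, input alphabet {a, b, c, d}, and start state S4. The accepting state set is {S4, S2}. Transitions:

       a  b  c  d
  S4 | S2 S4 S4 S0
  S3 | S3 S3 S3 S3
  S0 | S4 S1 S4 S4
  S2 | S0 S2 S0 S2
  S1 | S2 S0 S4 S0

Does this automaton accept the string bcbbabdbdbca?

Yes

S4 → S4 → S4 → S4 → S4 → S2 → S2 → S2 → S2 → S2 → S2 → S0 → S4
End state S4 is accepting.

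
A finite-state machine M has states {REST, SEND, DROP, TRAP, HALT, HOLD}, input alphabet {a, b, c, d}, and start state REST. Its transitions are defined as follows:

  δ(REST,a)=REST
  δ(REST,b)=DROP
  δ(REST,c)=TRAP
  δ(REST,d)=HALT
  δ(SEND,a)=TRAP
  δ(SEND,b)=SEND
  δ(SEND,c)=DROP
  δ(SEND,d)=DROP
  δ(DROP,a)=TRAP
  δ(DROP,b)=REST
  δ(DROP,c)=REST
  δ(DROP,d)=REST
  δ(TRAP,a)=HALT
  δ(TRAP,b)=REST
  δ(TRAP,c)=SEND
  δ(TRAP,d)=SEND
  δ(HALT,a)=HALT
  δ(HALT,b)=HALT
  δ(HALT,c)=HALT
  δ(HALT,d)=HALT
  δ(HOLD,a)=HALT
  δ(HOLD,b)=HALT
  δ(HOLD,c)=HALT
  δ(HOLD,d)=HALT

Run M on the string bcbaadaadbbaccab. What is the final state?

Trace: REST -b-> DROP -c-> REST -b-> DROP -a-> TRAP -a-> HALT -d-> HALT -a-> HALT -a-> HALT -d-> HALT -b-> HALT -b-> HALT -a-> HALT -c-> HALT -c-> HALT -a-> HALT -b-> HALT

HALT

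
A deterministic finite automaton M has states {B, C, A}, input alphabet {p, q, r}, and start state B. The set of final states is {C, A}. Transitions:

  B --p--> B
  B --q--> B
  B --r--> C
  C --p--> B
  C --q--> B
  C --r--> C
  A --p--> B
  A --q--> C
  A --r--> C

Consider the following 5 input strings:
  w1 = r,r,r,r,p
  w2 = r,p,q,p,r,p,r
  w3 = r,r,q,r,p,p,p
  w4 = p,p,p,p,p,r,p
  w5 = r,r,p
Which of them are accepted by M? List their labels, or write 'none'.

w2

w1: Trace: B -r-> C -r-> C -r-> C -r-> C -p-> B  → end B, rejected
w2: Trace: B -r-> C -p-> B -q-> B -p-> B -r-> C -p-> B -r-> C  → end C, accepted
w3: Trace: B -r-> C -r-> C -q-> B -r-> C -p-> B -p-> B -p-> B  → end B, rejected
w4: Trace: B -p-> B -p-> B -p-> B -p-> B -p-> B -r-> C -p-> B  → end B, rejected
w5: Trace: B -r-> C -r-> C -p-> B  → end B, rejected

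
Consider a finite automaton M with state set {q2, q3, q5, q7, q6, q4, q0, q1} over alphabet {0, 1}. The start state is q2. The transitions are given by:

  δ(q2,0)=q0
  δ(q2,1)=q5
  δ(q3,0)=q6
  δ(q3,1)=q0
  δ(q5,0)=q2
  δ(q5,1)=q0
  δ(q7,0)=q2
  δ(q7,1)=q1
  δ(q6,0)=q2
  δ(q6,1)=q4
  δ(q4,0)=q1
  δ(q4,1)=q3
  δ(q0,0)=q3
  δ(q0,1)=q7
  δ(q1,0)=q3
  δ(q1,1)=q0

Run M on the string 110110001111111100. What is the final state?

q0

Trace: q2 -1-> q5 -1-> q0 -0-> q3 -1-> q0 -1-> q7 -0-> q2 -0-> q0 -0-> q3 -1-> q0 -1-> q7 -1-> q1 -1-> q0 -1-> q7 -1-> q1 -1-> q0 -1-> q7 -0-> q2 -0-> q0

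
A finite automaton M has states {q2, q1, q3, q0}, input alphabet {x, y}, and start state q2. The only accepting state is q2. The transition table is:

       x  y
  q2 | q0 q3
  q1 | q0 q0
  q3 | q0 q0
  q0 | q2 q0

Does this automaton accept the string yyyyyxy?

q2 → q3 → q0 → q0 → q0 → q0 → q2 → q3
End state q3 is not accepting.

No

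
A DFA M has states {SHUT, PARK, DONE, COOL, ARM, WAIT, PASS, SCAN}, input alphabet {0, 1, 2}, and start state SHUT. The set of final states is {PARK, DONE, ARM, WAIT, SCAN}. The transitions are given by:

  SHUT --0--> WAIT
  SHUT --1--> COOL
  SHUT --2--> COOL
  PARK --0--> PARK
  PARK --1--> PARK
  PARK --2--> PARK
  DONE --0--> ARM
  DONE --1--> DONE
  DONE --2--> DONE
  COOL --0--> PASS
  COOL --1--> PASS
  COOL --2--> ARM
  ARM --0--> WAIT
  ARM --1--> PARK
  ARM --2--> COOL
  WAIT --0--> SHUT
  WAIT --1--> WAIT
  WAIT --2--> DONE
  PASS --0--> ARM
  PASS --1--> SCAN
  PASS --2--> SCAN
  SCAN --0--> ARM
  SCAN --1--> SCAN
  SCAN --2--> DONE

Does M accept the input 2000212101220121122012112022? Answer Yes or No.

SHUT → COOL → PASS → ARM → WAIT → DONE → DONE → DONE → DONE → ARM → PARK → PARK → PARK → PARK → PARK → PARK → PARK → PARK → PARK → PARK → PARK → PARK → PARK → PARK → PARK → PARK → PARK → PARK → PARK
End state PARK is accepting.

Yes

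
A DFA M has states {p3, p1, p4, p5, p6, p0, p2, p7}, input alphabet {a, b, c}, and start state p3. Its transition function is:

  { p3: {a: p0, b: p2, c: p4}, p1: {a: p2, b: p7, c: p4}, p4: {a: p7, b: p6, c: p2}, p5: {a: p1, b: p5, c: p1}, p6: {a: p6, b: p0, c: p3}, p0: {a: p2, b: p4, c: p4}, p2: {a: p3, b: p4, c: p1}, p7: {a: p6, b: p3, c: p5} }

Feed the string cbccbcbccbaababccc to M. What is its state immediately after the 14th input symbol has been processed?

p2

start at p3
read 'c': p3 → p4
read 'b': p4 → p6
read 'c': p6 → p3
read 'c': p3 → p4
read 'b': p4 → p6
read 'c': p6 → p3
read 'b': p3 → p2
read 'c': p2 → p1
read 'c': p1 → p4
read 'b': p4 → p6
read 'a': p6 → p6
read 'a': p6 → p6
read 'b': p6 → p0
read 'a': p0 → p2
After 14 symbols: p2.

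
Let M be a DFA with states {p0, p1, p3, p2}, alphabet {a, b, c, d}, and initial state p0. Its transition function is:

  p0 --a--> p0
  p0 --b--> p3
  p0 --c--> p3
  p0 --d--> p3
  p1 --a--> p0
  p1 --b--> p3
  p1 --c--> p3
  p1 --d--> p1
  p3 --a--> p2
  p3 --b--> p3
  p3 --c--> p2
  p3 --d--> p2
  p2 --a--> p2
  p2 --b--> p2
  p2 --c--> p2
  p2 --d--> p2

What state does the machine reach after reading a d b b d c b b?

p2

Trace: p0 -a-> p0 -d-> p3 -b-> p3 -b-> p3 -d-> p2 -c-> p2 -b-> p2 -b-> p2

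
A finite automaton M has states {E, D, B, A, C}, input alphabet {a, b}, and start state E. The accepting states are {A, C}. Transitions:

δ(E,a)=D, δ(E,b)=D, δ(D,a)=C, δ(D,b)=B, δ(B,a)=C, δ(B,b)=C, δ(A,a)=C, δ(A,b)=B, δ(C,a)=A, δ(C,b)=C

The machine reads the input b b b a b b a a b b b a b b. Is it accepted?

Yes

Trace: E -b-> D -b-> B -b-> C -a-> A -b-> B -b-> C -a-> A -a-> C -b-> C -b-> C -b-> C -a-> A -b-> B -b-> C
End state C is accepting.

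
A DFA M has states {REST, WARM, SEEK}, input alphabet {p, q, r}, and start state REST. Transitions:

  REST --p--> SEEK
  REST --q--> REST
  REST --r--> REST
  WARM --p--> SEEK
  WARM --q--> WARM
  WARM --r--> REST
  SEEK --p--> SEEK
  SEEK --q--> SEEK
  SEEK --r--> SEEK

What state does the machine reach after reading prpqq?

Trace: REST -p-> SEEK -r-> SEEK -p-> SEEK -q-> SEEK -q-> SEEK

SEEK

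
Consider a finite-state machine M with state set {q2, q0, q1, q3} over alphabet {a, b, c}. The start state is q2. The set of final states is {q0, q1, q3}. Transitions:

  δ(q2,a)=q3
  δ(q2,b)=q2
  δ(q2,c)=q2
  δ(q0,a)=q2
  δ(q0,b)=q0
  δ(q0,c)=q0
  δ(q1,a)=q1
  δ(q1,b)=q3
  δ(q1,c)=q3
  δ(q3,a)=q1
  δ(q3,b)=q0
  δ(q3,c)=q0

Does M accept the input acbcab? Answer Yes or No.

q2 → q3 → q0 → q0 → q0 → q2 → q2
End state q2 is not accepting.

No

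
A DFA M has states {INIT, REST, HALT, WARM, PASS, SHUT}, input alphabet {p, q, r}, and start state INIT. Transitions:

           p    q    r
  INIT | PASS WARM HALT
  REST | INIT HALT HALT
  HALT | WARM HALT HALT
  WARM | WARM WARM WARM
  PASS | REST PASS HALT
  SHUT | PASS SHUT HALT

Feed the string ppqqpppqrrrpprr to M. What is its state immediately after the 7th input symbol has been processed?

WARM

Trace: INIT -p-> PASS -p-> REST -q-> HALT -q-> HALT -p-> WARM -p-> WARM -p-> WARM
After 7 symbols: WARM.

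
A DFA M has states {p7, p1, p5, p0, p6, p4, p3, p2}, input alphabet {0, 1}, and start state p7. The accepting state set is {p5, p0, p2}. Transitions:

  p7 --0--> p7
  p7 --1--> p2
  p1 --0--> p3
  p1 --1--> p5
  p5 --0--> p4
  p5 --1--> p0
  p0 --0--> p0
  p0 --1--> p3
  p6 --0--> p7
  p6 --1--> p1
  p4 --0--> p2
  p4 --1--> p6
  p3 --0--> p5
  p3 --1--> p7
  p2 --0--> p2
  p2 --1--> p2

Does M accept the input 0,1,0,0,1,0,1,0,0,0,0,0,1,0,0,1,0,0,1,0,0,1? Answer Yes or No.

start at p7
read '0': p7 → p7
read '1': p7 → p2
read '0': p2 → p2
read '0': p2 → p2
read '1': p2 → p2
read '0': p2 → p2
read '1': p2 → p2
read '0': p2 → p2
read '0': p2 → p2
read '0': p2 → p2
read '0': p2 → p2
read '0': p2 → p2
read '1': p2 → p2
read '0': p2 → p2
read '0': p2 → p2
read '1': p2 → p2
read '0': p2 → p2
read '0': p2 → p2
read '1': p2 → p2
read '0': p2 → p2
read '0': p2 → p2
read '1': p2 → p2
End state p2 is accepting.

Yes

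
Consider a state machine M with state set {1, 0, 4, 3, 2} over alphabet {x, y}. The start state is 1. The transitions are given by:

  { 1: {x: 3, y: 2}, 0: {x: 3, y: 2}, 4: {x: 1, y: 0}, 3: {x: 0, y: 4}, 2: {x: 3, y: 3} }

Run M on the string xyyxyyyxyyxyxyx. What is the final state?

3

start at 1
read 'x': 1 → 3
read 'y': 3 → 4
read 'y': 4 → 0
read 'x': 0 → 3
read 'y': 3 → 4
read 'y': 4 → 0
read 'y': 0 → 2
read 'x': 2 → 3
read 'y': 3 → 4
read 'y': 4 → 0
read 'x': 0 → 3
read 'y': 3 → 4
read 'x': 4 → 1
read 'y': 1 → 2
read 'x': 2 → 3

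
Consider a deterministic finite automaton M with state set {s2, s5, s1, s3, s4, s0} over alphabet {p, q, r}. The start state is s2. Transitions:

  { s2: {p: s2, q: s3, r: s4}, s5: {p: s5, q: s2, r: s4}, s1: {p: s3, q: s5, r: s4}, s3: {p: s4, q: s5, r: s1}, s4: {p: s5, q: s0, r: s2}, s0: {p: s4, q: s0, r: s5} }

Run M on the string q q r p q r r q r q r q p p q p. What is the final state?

s2 → s3 → s5 → s4 → s5 → s2 → s4 → s2 → s3 → s1 → s5 → s4 → s0 → s4 → s5 → s2 → s2

s2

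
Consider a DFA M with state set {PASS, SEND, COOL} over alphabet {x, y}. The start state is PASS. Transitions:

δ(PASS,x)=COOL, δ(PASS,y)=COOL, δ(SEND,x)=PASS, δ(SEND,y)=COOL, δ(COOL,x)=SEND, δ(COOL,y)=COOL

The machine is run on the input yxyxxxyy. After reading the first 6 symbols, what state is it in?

start at PASS
read 'y': PASS → COOL
read 'x': COOL → SEND
read 'y': SEND → COOL
read 'x': COOL → SEND
read 'x': SEND → PASS
read 'x': PASS → COOL
After 6 symbols: COOL.

COOL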